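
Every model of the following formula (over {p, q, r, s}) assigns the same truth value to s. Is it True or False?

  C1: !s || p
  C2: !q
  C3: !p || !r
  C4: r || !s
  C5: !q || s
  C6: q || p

Suppose s = true.
Unit clause (p) forces p = true.
Unit clause (!q) forces q = false.
Unit clause (!r) forces r = false.
But (r) is also a unit clause — contradiction.
So every satisfying assignment has s = False.

False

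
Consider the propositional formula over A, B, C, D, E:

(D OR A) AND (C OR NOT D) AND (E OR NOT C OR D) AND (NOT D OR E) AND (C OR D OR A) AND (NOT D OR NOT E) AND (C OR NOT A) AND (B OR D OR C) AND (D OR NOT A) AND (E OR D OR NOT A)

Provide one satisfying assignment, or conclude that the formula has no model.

UNSATISFIABLE

Try D = true.
From the singleton clause (C), C = true.
From the singleton clause (E), E = true.
Now (NOT E) is unsatisfied and unit — conflict.
Backtrack on D: now try D = false.
From the singleton clause (A), A = true.
Now (NOT A) is unsatisfied and unit — conflict.
Both values of D lead to a conflict.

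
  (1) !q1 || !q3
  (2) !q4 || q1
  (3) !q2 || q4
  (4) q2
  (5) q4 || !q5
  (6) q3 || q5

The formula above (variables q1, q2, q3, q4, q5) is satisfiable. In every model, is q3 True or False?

False

Suppose q3 = true.
From the singleton clause (!q1), q1 = false.
From the singleton clause (!q4), q4 = false.
From the singleton clause (!q2), q2 = false.
That conflicts with the unit clause (q2).
So every satisfying assignment has q3 = False.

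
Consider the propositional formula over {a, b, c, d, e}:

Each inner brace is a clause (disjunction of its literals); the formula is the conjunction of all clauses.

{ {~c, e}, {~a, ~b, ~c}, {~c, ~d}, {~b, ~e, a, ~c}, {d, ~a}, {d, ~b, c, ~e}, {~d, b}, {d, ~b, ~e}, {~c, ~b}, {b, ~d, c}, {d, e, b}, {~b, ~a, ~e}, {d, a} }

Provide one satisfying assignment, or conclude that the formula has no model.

Case c = 0:
Case d = 1:
The clause (b) is unit, so b = 1.
Case a = 1:
The clause (~e) is unit, so e = 0.
All clauses are satisfied.

a ↦ 1,  b ↦ 1,  c ↦ 0,  d ↦ 1,  e ↦ 0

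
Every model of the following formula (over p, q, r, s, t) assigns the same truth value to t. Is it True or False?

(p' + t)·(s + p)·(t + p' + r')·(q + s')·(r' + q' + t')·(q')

True

Suppose t = 0.
From the singleton clause (p'), p = 0.
From the singleton clause (s), s = 1.
From the singleton clause (q), q = 1.
That conflicts with the unit clause (q').
So every satisfying assignment has t = True.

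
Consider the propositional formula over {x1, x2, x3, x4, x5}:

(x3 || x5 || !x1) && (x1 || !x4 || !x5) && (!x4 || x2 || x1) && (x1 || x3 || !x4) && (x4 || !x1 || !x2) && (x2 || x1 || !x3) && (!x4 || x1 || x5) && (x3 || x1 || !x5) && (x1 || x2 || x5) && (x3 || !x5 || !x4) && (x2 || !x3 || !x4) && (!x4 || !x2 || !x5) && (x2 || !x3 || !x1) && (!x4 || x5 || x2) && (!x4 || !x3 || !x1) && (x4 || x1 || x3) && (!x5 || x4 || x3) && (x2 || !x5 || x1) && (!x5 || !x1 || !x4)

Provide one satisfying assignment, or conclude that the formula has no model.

Branch on x3: set x3 = true.
Branch on x2: set x2 = true.
Branch on x4: set x4 = false.
The clause (!x1) is unit, so x1 = false.
All clauses hold; x5 can take either value.

x1=false,  x2=true,  x3=true,  x4=false,  x5=true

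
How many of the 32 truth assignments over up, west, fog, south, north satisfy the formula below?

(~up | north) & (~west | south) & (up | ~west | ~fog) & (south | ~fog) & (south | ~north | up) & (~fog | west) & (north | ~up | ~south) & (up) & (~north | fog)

There are 2^5 = 32 truth assignments over (up, west, fog, south, north).
Split on west. With west = 1, the clauses containing west are satisfied and ~west drops from the rest; 1 of the 2^4 = 16 assignments to the other variables satisfy what remains.
With west = 0, by the same count on the reduced clause set, 0 assignments work.
(One model: up=T, west=T, fog=T, south=T, north=T.)
Total: 1 + 0 = 1.

1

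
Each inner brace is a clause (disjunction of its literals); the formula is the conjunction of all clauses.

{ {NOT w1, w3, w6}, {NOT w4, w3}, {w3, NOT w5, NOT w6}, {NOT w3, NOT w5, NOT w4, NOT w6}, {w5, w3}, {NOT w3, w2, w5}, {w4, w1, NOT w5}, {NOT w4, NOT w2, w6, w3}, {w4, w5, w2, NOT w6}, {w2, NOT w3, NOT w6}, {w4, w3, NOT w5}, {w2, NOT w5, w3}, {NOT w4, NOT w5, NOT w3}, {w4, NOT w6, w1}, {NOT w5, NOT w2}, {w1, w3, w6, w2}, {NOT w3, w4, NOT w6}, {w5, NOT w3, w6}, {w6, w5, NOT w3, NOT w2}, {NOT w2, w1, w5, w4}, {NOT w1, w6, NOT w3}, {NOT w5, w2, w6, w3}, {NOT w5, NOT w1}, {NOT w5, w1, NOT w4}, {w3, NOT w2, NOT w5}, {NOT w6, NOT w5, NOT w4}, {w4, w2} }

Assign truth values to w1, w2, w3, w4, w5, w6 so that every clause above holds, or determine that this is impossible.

Case w4 = true:
The clause (w3) is unit, so w3 = true.
The clause (NOT w5) is unit, so w5 = false.
The clause (w2) is unit, so w2 = true.
The clause (w6) is unit, so w6 = true.
Every clause is now satisfied; w1 is unconstrained.

w1 ↦ false; w2 ↦ true; w3 ↦ true; w4 ↦ true; w5 ↦ false; w6 ↦ true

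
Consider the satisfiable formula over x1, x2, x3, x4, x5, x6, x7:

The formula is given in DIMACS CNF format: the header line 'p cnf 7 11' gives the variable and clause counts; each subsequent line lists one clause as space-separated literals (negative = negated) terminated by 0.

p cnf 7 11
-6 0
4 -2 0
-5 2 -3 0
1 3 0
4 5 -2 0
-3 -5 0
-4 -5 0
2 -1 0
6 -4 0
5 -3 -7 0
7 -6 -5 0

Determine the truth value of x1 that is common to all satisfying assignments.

False

Suppose x1 = True.
(¬x6) alone gives x6 = False.
(x2) alone gives x2 = True.
(x4) alone gives x4 = True.
Now (¬x4) is unsatisfied and unit — conflict.
So every satisfying assignment has x1 = False.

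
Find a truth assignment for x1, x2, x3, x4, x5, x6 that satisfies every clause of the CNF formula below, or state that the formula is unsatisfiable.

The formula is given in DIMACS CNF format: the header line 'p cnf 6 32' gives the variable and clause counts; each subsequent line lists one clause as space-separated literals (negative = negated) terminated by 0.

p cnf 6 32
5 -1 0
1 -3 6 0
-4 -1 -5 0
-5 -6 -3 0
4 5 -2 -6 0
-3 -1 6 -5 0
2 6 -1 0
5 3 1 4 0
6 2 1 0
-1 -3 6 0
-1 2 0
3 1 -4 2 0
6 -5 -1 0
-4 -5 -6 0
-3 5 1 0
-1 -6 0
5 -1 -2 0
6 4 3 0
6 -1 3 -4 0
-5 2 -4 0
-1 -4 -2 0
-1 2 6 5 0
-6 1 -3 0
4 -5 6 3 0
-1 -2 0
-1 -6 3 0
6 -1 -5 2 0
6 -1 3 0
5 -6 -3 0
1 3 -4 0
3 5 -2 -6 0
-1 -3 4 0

x1=False; x2=False; x3=False; x4=False; x5=True; x6=True

Case x5 = True:
Case x4 = False:
Case x6 = True:
From the singleton clause (¬x3), x3 = False.
From the singleton clause (¬x1), x1 = False.
Every clause is now satisfied; x2 is unconstrained.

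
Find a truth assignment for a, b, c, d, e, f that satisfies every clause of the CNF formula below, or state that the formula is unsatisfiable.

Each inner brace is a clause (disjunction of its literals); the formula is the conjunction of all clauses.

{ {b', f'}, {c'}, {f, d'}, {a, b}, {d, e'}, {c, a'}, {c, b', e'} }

a ↦ 0,  b ↦ 1,  c ↦ 0,  d ↦ 0,  e ↦ 0,  f ↦ 0

Unit clause (c') forces c = 0.
Unit clause (a') forces a = 0.
Unit clause (b) forces b = 1.
Unit clause (f') forces f = 0.
Unit clause (d') forces d = 0.
Unit clause (e') forces e = 0.
Every clause now holds.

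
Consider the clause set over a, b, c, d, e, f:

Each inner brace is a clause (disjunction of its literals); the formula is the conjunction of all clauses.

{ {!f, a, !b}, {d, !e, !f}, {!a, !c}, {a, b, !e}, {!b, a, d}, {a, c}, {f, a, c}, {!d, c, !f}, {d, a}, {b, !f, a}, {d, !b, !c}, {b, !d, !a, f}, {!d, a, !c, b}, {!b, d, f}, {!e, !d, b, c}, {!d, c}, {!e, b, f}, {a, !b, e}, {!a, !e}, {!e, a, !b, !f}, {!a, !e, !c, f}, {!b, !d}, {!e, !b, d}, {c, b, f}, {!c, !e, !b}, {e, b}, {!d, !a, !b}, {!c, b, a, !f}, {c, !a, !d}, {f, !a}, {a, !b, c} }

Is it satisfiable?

Yes, satisfiable

Try a = true.
From the singleton clause (!c), c = false.
From the singleton clause (!d), d = false.
From the singleton clause (!e), e = false.
From the singleton clause (b), b = true.
From the singleton clause (f), f = true.
This assignment satisfies each clause.
A satisfying assignment: a ↦ true, b ↦ true, c ↦ false, d ↦ false, e ↦ false, f ↦ true.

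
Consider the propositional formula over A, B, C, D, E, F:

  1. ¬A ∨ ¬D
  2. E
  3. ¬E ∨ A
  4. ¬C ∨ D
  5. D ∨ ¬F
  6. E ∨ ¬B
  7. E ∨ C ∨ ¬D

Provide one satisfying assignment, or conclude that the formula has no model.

Unit clause (E) forces E = True.
Unit clause (A) forces A = True.
Unit clause (¬D) forces D = False.
Unit clause (¬C) forces C = False.
Unit clause (¬F) forces F = False.
All clauses hold; B can take either value.

A ↦ True,  B ↦ False,  C ↦ False,  D ↦ False,  E ↦ True,  F ↦ False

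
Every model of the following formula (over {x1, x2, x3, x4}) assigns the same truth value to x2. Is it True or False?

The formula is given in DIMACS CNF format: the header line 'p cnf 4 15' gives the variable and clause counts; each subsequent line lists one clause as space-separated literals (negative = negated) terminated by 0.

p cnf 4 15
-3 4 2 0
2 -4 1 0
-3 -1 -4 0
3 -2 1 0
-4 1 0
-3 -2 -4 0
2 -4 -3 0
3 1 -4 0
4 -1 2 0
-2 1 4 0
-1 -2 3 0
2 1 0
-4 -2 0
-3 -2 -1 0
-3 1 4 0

Suppose x2 = True.
From the singleton clause (¬x4), x4 = False.
From the singleton clause (x1), x1 = True.
From the singleton clause (x3), x3 = True.
That conflicts with the unit clause (¬x3).
So every satisfying assignment has x2 = False.

False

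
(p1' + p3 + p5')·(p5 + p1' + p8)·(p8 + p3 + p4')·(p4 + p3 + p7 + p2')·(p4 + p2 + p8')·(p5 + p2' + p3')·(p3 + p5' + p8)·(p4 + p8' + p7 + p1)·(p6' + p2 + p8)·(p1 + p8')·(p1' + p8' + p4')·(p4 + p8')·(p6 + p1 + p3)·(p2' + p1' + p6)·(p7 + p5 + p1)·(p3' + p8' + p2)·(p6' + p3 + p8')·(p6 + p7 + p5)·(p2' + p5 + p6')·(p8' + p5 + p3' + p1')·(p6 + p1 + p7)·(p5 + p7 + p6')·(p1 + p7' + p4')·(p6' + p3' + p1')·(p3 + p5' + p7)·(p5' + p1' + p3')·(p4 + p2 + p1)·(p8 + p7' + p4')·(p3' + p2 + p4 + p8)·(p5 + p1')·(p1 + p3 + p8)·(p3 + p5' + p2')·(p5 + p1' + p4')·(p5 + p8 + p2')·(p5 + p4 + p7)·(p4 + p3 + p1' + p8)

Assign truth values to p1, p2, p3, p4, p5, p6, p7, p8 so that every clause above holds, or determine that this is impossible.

Branch on p1: set p1 = 0.
(p8') alone gives p8 = 0.
(p3) alone gives p3 = 1.
Branch on p5: set p5 = 1.
Branch on p6: set p6 = 0.
(p7) alone gives p7 = 1.
(p4') alone gives p4 = 0.
(p2) alone gives p2 = 1.
Every clause now holds.

p1: 0,  p2: 1,  p3: 1,  p4: 0,  p5: 1,  p6: 0,  p7: 1,  p8: 0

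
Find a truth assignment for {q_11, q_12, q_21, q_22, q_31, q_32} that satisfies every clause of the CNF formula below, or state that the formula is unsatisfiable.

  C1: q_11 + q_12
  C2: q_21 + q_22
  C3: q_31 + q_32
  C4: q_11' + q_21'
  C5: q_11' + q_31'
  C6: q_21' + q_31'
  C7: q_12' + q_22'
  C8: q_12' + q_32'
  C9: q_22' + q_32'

UNSATISFIABLE

Case q_11 = 1:
The clause (q_21') is unit, so q_21 = 0.
The clause (q_22) is unit, so q_22 = 1.
The clause (q_31') is unit, so q_31 = 0.
The clause (q_32) is unit, so q_32 = 1.
But (q_32') is also a unit clause — contradiction.
Backtrack on q_11: now try q_11 = 0.
The clause (q_12) is unit, so q_12 = 1.
The clause (q_22') is unit, so q_22 = 0.
The clause (q_21) is unit, so q_21 = 1.
The clause (q_31') is unit, so q_31 = 0.
The clause (q_32) is unit, so q_32 = 1.
But (q_32') is also a unit clause — contradiction.
Both values of q_11 lead to a conflict.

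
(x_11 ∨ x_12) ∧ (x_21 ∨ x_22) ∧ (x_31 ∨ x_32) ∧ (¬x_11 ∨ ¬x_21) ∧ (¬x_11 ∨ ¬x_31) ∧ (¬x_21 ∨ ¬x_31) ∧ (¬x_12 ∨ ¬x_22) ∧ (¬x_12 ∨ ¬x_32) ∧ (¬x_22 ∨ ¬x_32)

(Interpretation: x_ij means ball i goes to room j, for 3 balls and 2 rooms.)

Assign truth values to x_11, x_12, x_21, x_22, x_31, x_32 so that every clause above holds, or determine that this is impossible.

Branch on x_11: set x_11 = True.
(¬x_21) alone gives x_21 = False.
(x_22) alone gives x_22 = True.
(¬x_31) alone gives x_31 = False.
(x_32) alone gives x_32 = True.
That conflicts with the unit clause (¬x_32).
So x_11 must be the other value — set x_11 = False.
(x_12) alone gives x_12 = True.
(¬x_22) alone gives x_22 = False.
(x_21) alone gives x_21 = True.
(¬x_31) alone gives x_31 = False.
(x_32) alone gives x_32 = True.
That conflicts with the unit clause (¬x_32).
Either choice for x_11 ends in contradiction.

UNSATISFIABLE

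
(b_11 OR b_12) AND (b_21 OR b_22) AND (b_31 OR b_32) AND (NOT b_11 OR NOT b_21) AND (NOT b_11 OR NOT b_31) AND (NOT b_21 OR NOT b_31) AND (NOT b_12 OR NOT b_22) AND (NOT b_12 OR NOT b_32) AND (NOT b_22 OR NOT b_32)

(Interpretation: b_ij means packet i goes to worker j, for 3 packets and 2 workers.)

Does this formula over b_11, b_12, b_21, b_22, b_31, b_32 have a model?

No

Branch on b_11: set b_11 = true.
(NOT b_21) alone gives b_21 = false.
(b_22) alone gives b_22 = true.
(NOT b_31) alone gives b_31 = false.
(b_32) alone gives b_32 = true.
That conflicts with the unit clause (NOT b_32).
Undo b_11 and try b_11 = false.
(b_12) alone gives b_12 = true.
(NOT b_22) alone gives b_22 = false.
(b_21) alone gives b_21 = true.
(NOT b_31) alone gives b_31 = false.
(b_32) alone gives b_32 = true.
That conflicts with the unit clause (NOT b_32).
Either choice for b_11 ends in contradiction.
No assignment satisfies every clause.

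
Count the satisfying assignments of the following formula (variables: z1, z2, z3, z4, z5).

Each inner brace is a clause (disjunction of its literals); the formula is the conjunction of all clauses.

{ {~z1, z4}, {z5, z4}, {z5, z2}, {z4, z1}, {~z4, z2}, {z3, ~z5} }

There are 2^5 = 32 truth assignments over (z1, z2, z3, z4, z5).
Split on z5. With z5 = 1, the clauses containing z5 are satisfied and ~z5 drops from the rest; 2 of the 2^4 = 16 assignments to the other variables satisfy what remains.
With z5 = 0, by the same count on the reduced clause set, 4 assignments work.
Total: 2 + 4 = 6.

6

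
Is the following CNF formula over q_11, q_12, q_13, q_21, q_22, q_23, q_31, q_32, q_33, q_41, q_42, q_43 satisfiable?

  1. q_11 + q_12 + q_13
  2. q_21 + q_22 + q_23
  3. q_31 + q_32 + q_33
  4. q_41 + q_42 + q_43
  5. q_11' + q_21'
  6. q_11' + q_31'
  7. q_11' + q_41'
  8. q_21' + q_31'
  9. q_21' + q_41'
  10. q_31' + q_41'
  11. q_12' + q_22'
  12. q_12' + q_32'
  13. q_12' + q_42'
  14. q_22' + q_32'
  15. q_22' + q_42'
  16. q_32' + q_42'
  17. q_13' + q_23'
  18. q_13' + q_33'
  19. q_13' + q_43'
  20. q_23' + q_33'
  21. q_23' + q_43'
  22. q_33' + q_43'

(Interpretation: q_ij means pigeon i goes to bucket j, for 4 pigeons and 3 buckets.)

No

Case q_11 = 0:
Case q_12 = 1:
(q_22') alone gives q_22 = 0.
(q_32') alone gives q_32 = 0.
(q_42') alone gives q_42 = 0.
Case q_21 = 1:
(q_31') alone gives q_31 = 0.
(q_33) alone gives q_33 = 1.
(q_41') alone gives q_41 = 0.
(q_43) alone gives q_43 = 1.
Now (q_43') is unsatisfied and unit — conflict.
Backtrack on q_21: now try q_21 = 0.
(q_23) alone gives q_23 = 1.
(q_13') alone gives q_13 = 0.
(q_33') alone gives q_33 = 0.
(q_31) alone gives q_31 = 1.
(q_41') alone gives q_41 = 0.
(q_43) alone gives q_43 = 1.
Now (q_43') is unsatisfied and unit — conflict.
Both values of q_21 lead to a conflict.
Backtrack on q_12: now try q_12 = 0.
(q_13) alone gives q_13 = 1.
(q_23') alone gives q_23 = 0.
(q_33') alone gives q_33 = 0.
(q_43') alone gives q_43 = 0.
Case q_21 = 1:
(q_31') alone gives q_31 = 0.
(q_32) alone gives q_32 = 1.
(q_41') alone gives q_41 = 0.
(q_42) alone gives q_42 = 1.
Now (q_42') is unsatisfied and unit — conflict.
Backtrack on q_21: now try q_21 = 0.
(q_22) alone gives q_22 = 1.
(q_32') alone gives q_32 = 0.
(q_31) alone gives q_31 = 1.
(q_41') alone gives q_41 = 0.
(q_42) alone gives q_42 = 1.
Now (q_42') is unsatisfied and unit — conflict.
Both values of q_21 lead to a conflict.
Both values of q_12 lead to a conflict.
Backtrack on q_11: now try q_11 = 1.
(q_21') alone gives q_21 = 0.
(q_31') alone gives q_31 = 0.
(q_41') alone gives q_41 = 0.
Case q_22 = 1:
(q_12') alone gives q_12 = 0.
(q_32') alone gives q_32 = 0.
(q_33) alone gives q_33 = 1.
(q_42') alone gives q_42 = 0.
(q_43) alone gives q_43 = 1.
Now (q_43') is unsatisfied and unit — conflict.
Backtrack on q_22: now try q_22 = 0.
(q_23) alone gives q_23 = 1.
(q_13') alone gives q_13 = 0.
(q_33') alone gives q_33 = 0.
(q_32) alone gives q_32 = 1.
(q_12') alone gives q_12 = 0.
(q_42') alone gives q_42 = 0.
(q_43) alone gives q_43 = 1.
Now (q_43') is unsatisfied and unit — conflict.
Both values of q_22 lead to a conflict.
Both values of q_11 lead to a conflict.
No assignment satisfies every clause.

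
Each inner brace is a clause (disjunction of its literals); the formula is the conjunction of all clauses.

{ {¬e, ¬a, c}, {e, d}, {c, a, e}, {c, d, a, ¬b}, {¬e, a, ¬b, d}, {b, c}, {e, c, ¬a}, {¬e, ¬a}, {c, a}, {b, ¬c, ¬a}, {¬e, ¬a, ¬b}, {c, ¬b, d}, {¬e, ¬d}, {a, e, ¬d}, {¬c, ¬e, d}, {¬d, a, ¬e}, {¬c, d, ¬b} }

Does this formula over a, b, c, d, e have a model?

Yes, satisfiable

Case e = False:
The clause (d) is unit, so d = True.
The clause (a) is unit, so a = True.
The clause (c) is unit, so c = True.
The clause (b) is unit, so b = True.
Every clause now holds.
A satisfying assignment: a: True,  b: True,  c: True,  d: True,  e: False.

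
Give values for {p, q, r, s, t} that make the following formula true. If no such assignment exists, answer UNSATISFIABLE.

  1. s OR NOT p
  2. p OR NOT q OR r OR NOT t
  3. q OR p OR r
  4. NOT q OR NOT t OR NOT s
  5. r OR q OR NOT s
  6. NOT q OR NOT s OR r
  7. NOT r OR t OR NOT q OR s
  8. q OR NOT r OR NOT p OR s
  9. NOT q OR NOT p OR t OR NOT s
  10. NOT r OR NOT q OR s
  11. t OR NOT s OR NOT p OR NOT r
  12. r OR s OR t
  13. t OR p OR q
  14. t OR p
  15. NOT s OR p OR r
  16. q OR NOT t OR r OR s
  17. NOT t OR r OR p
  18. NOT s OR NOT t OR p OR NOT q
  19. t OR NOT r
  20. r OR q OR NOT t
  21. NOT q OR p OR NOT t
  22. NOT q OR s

Suppose s = false.
Unit clause (NOT p) forces p = false.
Unit clause (t) forces t = true.
Unit clause (r) forces r = true.
Unit clause (NOT q) forces q = false.
All clauses are satisfied.

p=false; q=false; r=true; s=false; t=true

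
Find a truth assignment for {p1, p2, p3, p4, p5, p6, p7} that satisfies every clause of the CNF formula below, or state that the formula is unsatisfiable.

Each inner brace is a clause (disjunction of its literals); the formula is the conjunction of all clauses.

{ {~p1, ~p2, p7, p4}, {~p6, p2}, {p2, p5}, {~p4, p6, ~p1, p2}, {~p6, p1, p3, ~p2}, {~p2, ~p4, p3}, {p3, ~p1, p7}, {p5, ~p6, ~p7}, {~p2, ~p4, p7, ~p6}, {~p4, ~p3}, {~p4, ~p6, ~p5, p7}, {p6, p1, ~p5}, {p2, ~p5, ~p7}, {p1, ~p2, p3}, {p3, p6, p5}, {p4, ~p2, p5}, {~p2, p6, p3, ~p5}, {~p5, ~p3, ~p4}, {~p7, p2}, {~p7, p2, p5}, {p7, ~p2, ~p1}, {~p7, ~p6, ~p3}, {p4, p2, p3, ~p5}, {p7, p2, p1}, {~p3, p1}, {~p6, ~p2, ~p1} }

p1 ↦ 1, p2 ↦ 0, p3 ↦ 1, p4 ↦ 0, p5 ↦ 1, p6 ↦ 0, p7 ↦ 0

Case p6 = 0:
Case p2 = 0:
From the singleton clause (p5), p5 = 1.
From the singleton clause (p1), p1 = 1.
From the singleton clause (~p4), p4 = 0.
From the singleton clause (~p7), p7 = 0.
From the singleton clause (p3), p3 = 1.
This assignment satisfies each clause.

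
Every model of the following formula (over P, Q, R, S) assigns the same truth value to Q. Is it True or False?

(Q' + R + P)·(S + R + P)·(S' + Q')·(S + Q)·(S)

Suppose Q = 1.
(S') alone gives S = 0.
Now (S) is unsatisfied and unit — conflict.
So every satisfying assignment has Q = False.

False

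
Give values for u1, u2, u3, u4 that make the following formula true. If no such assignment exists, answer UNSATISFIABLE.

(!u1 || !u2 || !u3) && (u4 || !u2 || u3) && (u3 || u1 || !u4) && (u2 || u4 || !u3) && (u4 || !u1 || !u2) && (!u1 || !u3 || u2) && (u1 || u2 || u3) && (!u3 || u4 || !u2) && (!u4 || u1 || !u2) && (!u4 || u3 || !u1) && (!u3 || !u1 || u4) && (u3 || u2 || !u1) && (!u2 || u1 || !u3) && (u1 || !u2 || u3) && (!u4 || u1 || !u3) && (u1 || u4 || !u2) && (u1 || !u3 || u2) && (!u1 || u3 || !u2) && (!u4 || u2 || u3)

Branch on u1: set u1 = false.
Branch on u3: set u3 = true.
Unit clause (!u2) forces u2 = false.
That conflicts with the unit clause (u2).
Undo u3 and try u3 = false.
Unit clause (!u4) forces u4 = false.
Unit clause (!u2) forces u2 = false.
That conflicts with the unit clause (u2).
Both values of u3 lead to a conflict.
Undo u1 and try u1 = true.
Branch on u2: set u2 = false.
Unit clause (!u3) forces u3 = false.
That conflicts with the unit clause (u3).
Undo u2 and try u2 = true.
Unit clause (!u3) forces u3 = false.
That conflicts with the unit clause (u3).
Both values of u2 lead to a conflict.
Both values of u1 lead to a conflict.

UNSATISFIABLE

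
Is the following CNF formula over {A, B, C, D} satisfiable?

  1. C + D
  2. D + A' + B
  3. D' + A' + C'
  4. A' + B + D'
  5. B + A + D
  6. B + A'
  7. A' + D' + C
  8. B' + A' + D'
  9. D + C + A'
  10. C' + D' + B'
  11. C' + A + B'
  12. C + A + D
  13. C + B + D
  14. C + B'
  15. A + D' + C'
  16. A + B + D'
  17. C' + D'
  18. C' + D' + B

Yes

Case C = 1:
From the singleton clause (D'), D = 0.
Case A = 1:
From the singleton clause (B), B = 1.
All clauses are satisfied.
A satisfying assignment: A: 1, B: 1, C: 1, D: 0.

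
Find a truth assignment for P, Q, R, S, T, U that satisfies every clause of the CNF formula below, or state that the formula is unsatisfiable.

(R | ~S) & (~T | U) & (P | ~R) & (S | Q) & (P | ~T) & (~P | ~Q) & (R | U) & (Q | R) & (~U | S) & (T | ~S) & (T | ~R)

Suppose R = 1.
Unit clause (P) forces P = 1.
Unit clause (~Q) forces Q = 0.
Unit clause (S) forces S = 1.
Unit clause (T) forces T = 1.
Unit clause (U) forces U = 1.
This assignment satisfies each clause.

P ↦ 1, Q ↦ 0, R ↦ 1, S ↦ 1, T ↦ 1, U ↦ 1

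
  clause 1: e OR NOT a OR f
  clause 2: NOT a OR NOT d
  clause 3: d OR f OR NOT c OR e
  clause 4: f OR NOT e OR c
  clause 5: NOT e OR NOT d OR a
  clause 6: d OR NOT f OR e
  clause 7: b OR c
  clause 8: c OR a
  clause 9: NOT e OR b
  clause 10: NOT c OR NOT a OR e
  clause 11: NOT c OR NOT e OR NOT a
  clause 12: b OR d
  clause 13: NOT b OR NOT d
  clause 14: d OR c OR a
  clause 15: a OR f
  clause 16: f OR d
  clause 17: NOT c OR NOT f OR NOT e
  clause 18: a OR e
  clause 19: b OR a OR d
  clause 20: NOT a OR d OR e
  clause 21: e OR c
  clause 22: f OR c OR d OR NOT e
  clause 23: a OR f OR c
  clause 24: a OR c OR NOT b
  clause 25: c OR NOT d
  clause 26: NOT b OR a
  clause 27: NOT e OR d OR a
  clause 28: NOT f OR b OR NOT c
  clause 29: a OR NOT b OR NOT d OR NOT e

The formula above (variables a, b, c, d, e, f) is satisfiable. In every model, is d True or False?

Suppose d = true.
Unit clause (NOT a) forces a = false.
Unit clause (NOT e) forces e = false.
Now (e) is unsatisfied and unit — conflict.
So every satisfying assignment has d = False.

False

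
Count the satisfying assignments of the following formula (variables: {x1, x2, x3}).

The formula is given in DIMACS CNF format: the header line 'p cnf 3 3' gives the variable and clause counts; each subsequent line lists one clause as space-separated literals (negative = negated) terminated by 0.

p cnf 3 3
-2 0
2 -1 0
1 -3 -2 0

There are 2^3 = 8 truth assignments over (x1, x2, x3).
Check each against the 3 clauses (columns in the order x1, x2, x3):
  F F F  ✓ satisfies all
  F F T  ✓ satisfies all
  F T F  ✗ fails (¬x2)
  F T T  ✗ fails (¬x2)
  T F F  ✗ fails (x2 ∨ ¬x1)
  T F T  ✗ fails (x2 ∨ ¬x1)
  T T F  ✗ fails (¬x2)
  T T T  ✗ fails (¬x2)
2 of the 8 rows are models.

2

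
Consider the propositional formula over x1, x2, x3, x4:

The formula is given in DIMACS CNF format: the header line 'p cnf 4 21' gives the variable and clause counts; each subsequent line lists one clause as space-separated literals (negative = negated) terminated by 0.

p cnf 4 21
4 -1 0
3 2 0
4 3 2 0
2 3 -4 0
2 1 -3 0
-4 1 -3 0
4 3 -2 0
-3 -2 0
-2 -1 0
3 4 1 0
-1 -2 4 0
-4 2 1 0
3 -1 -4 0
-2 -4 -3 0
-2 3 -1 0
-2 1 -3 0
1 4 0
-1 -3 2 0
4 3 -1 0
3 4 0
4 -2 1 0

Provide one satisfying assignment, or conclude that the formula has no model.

x1 ↦ False,  x2 ↦ True,  x3 ↦ False,  x4 ↦ True

Try x4 = True.
Try x3 = False.
(x2) alone gives x2 = True.
(¬x1) alone gives x1 = False.
All clauses are satisfied.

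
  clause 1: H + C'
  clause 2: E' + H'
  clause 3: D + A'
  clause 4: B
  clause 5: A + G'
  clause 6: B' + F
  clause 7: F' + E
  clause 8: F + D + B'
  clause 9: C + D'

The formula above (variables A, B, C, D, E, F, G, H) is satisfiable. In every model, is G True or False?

Suppose G = 1.
(B) alone gives B = 1.
(A) alone gives A = 1.
(D) alone gives D = 1.
(F) alone gives F = 1.
(E) alone gives E = 1.
(H') alone gives H = 0.
(C') alone gives C = 0.
Now (C) is unsatisfied and unit — conflict.
So every satisfying assignment has G = False.

False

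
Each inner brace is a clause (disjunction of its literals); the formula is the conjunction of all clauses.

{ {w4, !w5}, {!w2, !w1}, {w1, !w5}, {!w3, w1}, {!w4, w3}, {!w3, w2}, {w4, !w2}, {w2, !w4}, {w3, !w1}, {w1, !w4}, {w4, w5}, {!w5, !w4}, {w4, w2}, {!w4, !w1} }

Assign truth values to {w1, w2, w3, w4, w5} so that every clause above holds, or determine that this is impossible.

UNSATISFIABLE

Try w4 = true.
The clause (w3) is unit, so w3 = true.
The clause (w1) is unit, so w1 = true.
But (!w1) is also a unit clause — contradiction.
Backtrack on w4: now try w4 = false.
The clause (!w5) is unit, so w5 = false.
But (w5) is also a unit clause — contradiction.
Neither w4 = true nor w4 = false works.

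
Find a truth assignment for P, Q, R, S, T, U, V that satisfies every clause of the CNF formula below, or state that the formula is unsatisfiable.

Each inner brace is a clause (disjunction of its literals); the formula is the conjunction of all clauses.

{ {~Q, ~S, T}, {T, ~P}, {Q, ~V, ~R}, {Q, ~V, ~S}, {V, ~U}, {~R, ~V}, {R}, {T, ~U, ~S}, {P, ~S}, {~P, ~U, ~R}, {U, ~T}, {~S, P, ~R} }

(R) alone gives R = 1.
(~V) alone gives V = 0.
(~U) alone gives U = 0.
(~T) alone gives T = 0.
(~P) alone gives P = 0.
(~S) alone gives S = 0.
All clauses hold; Q can take either value.

P=0; Q=1; R=1; S=0; T=0; U=0; V=0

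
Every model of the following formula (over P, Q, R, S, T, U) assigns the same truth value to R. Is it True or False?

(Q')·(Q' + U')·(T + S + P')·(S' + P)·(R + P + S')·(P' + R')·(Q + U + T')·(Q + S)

Suppose R = 1.
(Q') alone gives Q = 0.
(P') alone gives P = 0.
(S') alone gives S = 0.
But (S) is also a unit clause — contradiction.
So every satisfying assignment has R = False.

False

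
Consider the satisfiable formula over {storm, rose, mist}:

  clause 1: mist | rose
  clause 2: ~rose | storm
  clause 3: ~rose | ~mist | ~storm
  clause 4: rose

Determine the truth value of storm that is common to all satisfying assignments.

Suppose storm = 0.
Unit clause (~rose) forces rose = 0.
But (rose) is also a unit clause — contradiction.
So every satisfying assignment has storm = True.

True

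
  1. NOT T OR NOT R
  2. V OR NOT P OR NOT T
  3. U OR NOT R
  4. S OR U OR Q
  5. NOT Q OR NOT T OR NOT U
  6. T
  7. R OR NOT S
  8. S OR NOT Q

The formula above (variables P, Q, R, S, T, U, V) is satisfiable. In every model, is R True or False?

False

Suppose R = true.
From the singleton clause (NOT T), T = false.
But (T) is also a unit clause — contradiction.
So every satisfying assignment has R = False.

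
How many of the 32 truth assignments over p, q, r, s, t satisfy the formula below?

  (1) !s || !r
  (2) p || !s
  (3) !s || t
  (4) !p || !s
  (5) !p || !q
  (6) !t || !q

10

There are 2^5 = 32 truth assignments over (p, q, r, s, t).
Split on t. With t = true, the clauses containing t are satisfied and !t drops from the rest; 4 of the 2^4 = 16 assignments to the other variables satisfy what remains.
With t = false, by the same count on the reduced clause set, 6 assignments work.
(One model: p=F, q=F, r=F, s=F, t=F.)
Total: 4 + 6 = 10.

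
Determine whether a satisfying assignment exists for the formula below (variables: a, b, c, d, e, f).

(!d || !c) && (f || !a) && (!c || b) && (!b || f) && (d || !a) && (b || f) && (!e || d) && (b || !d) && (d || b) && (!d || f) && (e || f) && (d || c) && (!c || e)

Yes

Try d = true.
From the singleton clause (!c), c = false.
From the singleton clause (b), b = true.
From the singleton clause (f), f = true.
All clauses hold; a, e can take either value.
A satisfying assignment: a=true; b=true; c=false; d=true; e=true; f=true.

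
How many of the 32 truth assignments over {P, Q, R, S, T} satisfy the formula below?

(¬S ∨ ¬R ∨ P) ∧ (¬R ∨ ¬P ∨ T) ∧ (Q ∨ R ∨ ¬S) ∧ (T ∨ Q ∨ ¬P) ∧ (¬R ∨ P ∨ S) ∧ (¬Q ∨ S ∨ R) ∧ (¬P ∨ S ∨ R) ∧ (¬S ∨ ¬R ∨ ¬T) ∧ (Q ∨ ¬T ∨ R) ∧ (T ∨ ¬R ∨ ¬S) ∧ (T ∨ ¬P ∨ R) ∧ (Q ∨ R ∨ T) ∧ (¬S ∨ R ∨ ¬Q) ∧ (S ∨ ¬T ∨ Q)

There are 2^5 = 32 truth assignments over (P, Q, R, S, T).
Split on R. With R = True, the clauses containing R are satisfied and ¬R drops from the rest; 1 of the 2^4 = 16 assignments to the other variables satisfy what remains.
With R = False, by the same count on the reduced clause set, 0 assignments work.
Total: 1 + 0 = 1.

1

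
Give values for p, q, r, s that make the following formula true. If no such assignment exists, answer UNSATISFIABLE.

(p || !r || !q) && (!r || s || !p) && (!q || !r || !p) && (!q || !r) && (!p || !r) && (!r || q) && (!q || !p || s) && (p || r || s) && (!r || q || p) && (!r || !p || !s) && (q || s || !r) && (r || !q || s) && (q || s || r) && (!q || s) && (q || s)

Suppose q = false.
The clause (!r) is unit, so r = false.
The clause (s) is unit, so s = true.
No clause remains; p is free.

p=false,  q=false,  r=false,  s=true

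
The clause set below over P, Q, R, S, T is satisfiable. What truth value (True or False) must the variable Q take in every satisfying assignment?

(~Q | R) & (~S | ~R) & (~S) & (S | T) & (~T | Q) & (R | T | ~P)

True

Suppose Q = 0.
The clause (~S) is unit, so S = 0.
The clause (T) is unit, so T = 1.
But (~T) is also a unit clause — contradiction.
So every satisfying assignment has Q = True.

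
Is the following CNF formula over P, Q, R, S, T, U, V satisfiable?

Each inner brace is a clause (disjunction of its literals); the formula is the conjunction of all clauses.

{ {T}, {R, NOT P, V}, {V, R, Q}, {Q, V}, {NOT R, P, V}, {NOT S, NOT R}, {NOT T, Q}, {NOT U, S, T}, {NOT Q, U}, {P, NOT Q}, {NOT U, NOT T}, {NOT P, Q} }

Unit clause (T) forces T = true.
Unit clause (Q) forces Q = true.
Unit clause (U) forces U = true.
But (NOT U) is also a unit clause — contradiction.
No assignment satisfies every clause.

Unsatisfiable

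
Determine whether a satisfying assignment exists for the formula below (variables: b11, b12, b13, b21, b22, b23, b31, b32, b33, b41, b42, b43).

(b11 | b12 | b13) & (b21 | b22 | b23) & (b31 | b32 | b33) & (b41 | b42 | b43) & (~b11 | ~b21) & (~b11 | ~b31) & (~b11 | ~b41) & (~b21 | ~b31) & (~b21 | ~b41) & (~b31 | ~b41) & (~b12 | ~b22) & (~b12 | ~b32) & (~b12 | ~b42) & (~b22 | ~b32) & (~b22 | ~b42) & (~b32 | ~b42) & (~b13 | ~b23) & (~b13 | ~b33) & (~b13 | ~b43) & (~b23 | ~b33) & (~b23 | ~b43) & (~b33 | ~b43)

No, unsatisfiable

Case b11 = 0:
Case b12 = 1:
The clause (~b22) is unit, so b22 = 0.
The clause (~b32) is unit, so b32 = 0.
The clause (~b42) is unit, so b42 = 0.
Case b21 = 1:
The clause (~b31) is unit, so b31 = 0.
The clause (b33) is unit, so b33 = 1.
The clause (~b41) is unit, so b41 = 0.
The clause (b43) is unit, so b43 = 1.
That conflicts with the unit clause (~b43).
So b21 must be the other value — set b21 = 0.
The clause (b23) is unit, so b23 = 1.
The clause (~b13) is unit, so b13 = 0.
The clause (~b33) is unit, so b33 = 0.
The clause (b31) is unit, so b31 = 1.
The clause (~b41) is unit, so b41 = 0.
The clause (b43) is unit, so b43 = 1.
That conflicts with the unit clause (~b43).
Both values of b21 lead to a conflict.
So b12 must be the other value — set b12 = 0.
The clause (b13) is unit, so b13 = 1.
The clause (~b23) is unit, so b23 = 0.
The clause (~b33) is unit, so b33 = 0.
The clause (~b43) is unit, so b43 = 0.
Case b21 = 1:
The clause (~b31) is unit, so b31 = 0.
The clause (b32) is unit, so b32 = 1.
The clause (~b41) is unit, so b41 = 0.
The clause (b42) is unit, so b42 = 1.
That conflicts with the unit clause (~b42).
So b21 must be the other value — set b21 = 0.
The clause (b22) is unit, so b22 = 1.
The clause (~b32) is unit, so b32 = 0.
The clause (b31) is unit, so b31 = 1.
The clause (~b41) is unit, so b41 = 0.
The clause (b42) is unit, so b42 = 1.
That conflicts with the unit clause (~b42).
Both values of b21 lead to a conflict.
Both values of b12 lead to a conflict.
So b11 must be the other value — set b11 = 1.
The clause (~b21) is unit, so b21 = 0.
The clause (~b31) is unit, so b31 = 0.
The clause (~b41) is unit, so b41 = 0.
Case b22 = 1:
The clause (~b12) is unit, so b12 = 0.
The clause (~b32) is unit, so b32 = 0.
The clause (b33) is unit, so b33 = 1.
The clause (~b42) is unit, so b42 = 0.
The clause (b43) is unit, so b43 = 1.
That conflicts with the unit clause (~b43).
So b22 must be the other value — set b22 = 0.
The clause (b23) is unit, so b23 = 1.
The clause (~b13) is unit, so b13 = 0.
The clause (~b33) is unit, so b33 = 0.
The clause (b32) is unit, so b32 = 1.
The clause (~b12) is unit, so b12 = 0.
The clause (~b42) is unit, so b42 = 0.
The clause (b43) is unit, so b43 = 1.
That conflicts with the unit clause (~b43).
Both values of b22 lead to a conflict.
Both values of b11 lead to a conflict.
No assignment satisfies every clause.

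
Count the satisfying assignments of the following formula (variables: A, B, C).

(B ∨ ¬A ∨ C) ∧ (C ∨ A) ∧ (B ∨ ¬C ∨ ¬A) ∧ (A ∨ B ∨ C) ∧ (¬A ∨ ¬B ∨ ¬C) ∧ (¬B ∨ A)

2

There are 2^3 = 8 truth assignments over (A, B, C).
Check each against the 6 clauses (columns in the order A, B, C):
  F F F  ✗ fails (C ∨ A)
  F F T  ✓ satisfies all
  F T F  ✗ fails (C ∨ A)
  F T T  ✗ fails (¬B ∨ A)
  T F F  ✗ fails (B ∨ ¬A ∨ C)
  T F T  ✗ fails (B ∨ ¬C ∨ ¬A)
  T T F  ✓ satisfies all
  T T T  ✗ fails (¬A ∨ ¬B ∨ ¬C)
2 of the 8 rows are models.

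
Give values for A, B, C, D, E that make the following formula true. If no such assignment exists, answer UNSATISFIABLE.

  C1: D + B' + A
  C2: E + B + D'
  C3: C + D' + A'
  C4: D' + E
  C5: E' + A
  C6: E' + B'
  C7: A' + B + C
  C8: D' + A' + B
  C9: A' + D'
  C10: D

UNSATISFIABLE

Unit clause (D) forces D = 1.
Unit clause (E) forces E = 1.
Unit clause (A) forces A = 1.
Now (A') is unsatisfied and unit — conflict.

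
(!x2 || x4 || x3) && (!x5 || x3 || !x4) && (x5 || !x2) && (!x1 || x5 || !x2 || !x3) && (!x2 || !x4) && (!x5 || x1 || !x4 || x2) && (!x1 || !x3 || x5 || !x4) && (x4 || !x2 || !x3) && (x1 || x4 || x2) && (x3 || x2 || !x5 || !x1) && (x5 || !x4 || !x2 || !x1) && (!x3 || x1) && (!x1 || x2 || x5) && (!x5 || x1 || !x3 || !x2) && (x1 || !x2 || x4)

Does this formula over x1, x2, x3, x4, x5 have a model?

Satisfiable

Suppose x5 = true.
Suppose x3 = true.
Unit clause (x1) forces x1 = true.
Suppose x2 = false.
Every clause is now satisfied; x4 is unconstrained.
A satisfying assignment: x1 ↦ true, x2 ↦ false, x3 ↦ true, x4 ↦ false, x5 ↦ true.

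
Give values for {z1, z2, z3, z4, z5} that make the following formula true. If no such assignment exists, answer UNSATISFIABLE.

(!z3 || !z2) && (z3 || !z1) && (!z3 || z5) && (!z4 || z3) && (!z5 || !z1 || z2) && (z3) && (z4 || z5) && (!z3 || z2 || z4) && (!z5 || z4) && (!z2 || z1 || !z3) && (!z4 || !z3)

(z3) alone gives z3 = true.
(!z2) alone gives z2 = false.
(z5) alone gives z5 = true.
(!z1) alone gives z1 = false.
(z4) alone gives z4 = true.
But (!z4) is also a unit clause — contradiction.

UNSATISFIABLE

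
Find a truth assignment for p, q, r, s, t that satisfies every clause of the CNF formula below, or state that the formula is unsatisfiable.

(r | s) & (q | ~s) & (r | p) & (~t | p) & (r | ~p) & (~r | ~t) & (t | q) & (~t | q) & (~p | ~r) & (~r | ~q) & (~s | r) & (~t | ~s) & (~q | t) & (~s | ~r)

UNSATISFIABLE

Try r = 1.
(~t) alone gives t = 0.
(q) alone gives q = 1.
But (~q) is also a unit clause — contradiction.
That branch fails; take r = 0 instead.
(s) alone gives s = 1.
But (~s) is also a unit clause — contradiction.
Neither r = 1 nor r = 0 works.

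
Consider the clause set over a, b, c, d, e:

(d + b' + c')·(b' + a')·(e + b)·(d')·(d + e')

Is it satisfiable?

Yes, satisfiable

From the singleton clause (d'), d = 0.
From the singleton clause (e'), e = 0.
From the singleton clause (b), b = 1.
From the singleton clause (c'), c = 0.
From the singleton clause (a'), a = 0.
This assignment satisfies each clause.
A satisfying assignment: a: 0; b: 1; c: 0; d: 0; e: 0.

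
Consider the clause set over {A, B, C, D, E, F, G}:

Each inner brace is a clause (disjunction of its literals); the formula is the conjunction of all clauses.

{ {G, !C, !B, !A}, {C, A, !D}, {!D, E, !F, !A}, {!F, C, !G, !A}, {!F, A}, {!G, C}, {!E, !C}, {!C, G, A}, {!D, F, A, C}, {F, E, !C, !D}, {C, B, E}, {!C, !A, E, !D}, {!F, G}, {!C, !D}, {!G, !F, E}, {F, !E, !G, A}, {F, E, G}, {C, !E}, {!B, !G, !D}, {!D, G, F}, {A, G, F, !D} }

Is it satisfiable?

Case F = false:
Case G = true:
The clause (C) is unit, so C = true.
The clause (!E) is unit, so E = false.
The clause (!D) is unit, so D = false.
Every clause is now satisfied; A, B are unconstrained.
A satisfying assignment: A=true; B=true; C=true; D=false; E=false; F=false; G=true.

Yes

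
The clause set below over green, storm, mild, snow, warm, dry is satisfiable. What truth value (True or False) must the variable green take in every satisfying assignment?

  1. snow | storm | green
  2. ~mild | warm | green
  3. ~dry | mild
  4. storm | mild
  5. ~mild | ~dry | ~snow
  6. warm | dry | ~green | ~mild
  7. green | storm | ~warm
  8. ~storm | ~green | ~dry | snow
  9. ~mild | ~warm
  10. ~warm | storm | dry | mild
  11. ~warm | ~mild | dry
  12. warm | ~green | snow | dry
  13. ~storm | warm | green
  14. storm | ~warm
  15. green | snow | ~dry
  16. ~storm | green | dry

Suppose green = 0.
Branch on snow: set snow = 1.
Branch on mild: set mild = 0.
From the singleton clause (~dry), dry = 0.
From the singleton clause (storm), storm = 1.
Now (~storm) is unsatisfied and unit — conflict.
That branch fails; take mild = 1 instead.
From the singleton clause (warm), warm = 1.
Now (~warm) is unsatisfied and unit — conflict.
Both values of mild lead to a conflict.
That branch fails; take snow = 0 instead.
From the singleton clause (storm), storm = 1.
From the singleton clause (warm), warm = 1.
From the singleton clause (~mild), mild = 0.
From the singleton clause (~dry), dry = 0.
Now (dry) is unsatisfied and unit — conflict.
Both values of snow lead to a conflict.
So every satisfying assignment has green = True.

True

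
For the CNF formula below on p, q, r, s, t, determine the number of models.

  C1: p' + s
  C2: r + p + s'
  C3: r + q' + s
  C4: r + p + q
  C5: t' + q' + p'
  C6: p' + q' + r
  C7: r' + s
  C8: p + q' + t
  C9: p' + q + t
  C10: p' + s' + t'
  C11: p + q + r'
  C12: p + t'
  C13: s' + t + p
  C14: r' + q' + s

1

There are 2^5 = 32 truth assignments over (p, q, r, s, t).
Split on q. With q = 1, the clauses containing q are satisfied and q' drops from the rest; 1 of the 2^4 = 16 assignments to the other variables satisfy what remains.
With q = 0, by the same count on the reduced clause set, 0 assignments work.
Total: 1 + 0 = 1.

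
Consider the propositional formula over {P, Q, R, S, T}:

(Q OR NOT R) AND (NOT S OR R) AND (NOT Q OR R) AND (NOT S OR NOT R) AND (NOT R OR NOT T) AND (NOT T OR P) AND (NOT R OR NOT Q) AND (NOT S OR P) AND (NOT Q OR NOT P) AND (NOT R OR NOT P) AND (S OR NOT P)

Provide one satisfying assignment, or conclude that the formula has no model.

Case Q = false:
From the singleton clause (NOT R), R = false.
From the singleton clause (NOT S), S = false.
From the singleton clause (NOT P), P = false.
From the singleton clause (NOT T), T = false.
Every clause now holds.

P=false,  Q=false,  R=false,  S=false,  T=false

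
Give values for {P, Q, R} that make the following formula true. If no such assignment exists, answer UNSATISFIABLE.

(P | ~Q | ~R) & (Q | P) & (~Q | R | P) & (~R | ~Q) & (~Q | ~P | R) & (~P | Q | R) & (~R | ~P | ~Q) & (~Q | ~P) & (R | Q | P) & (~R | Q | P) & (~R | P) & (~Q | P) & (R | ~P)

P ↦ 1,  Q ↦ 0,  R ↦ 1

Branch on Q: set Q = 0.
The clause (P) is unit, so P = 1.
The clause (R) is unit, so R = 1.
This assignment satisfies each clause.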